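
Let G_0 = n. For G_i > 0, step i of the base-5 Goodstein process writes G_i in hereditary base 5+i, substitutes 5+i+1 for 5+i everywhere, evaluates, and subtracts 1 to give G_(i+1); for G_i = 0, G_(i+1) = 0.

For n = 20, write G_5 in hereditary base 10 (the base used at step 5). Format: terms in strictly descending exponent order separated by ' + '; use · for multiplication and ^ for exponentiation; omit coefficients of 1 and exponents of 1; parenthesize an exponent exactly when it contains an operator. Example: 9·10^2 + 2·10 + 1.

G_0=20  [base 5] 4·5  →[5↦6]→  4·6 = 24  −1 ⇒ G_1=23
G_1=23  [base 6] 3·6 + 5  →[6↦7]→  3·7 + 5 = 26  −1 ⇒ G_2=25
G_2=25  [base 7] 3·7 + 4  →[7↦8]→  3·8 + 4 = 28  −1 ⇒ G_3=27
G_3=27  [base 8] 3·8 + 3  →[8↦9]→  3·9 + 3 = 30  −1 ⇒ G_4=29
G_4=29  [base 9] 3·9 + 2  →[9↦10]→  3·10 + 2 = 32  −1 ⇒ G_5=31

3·10 + 1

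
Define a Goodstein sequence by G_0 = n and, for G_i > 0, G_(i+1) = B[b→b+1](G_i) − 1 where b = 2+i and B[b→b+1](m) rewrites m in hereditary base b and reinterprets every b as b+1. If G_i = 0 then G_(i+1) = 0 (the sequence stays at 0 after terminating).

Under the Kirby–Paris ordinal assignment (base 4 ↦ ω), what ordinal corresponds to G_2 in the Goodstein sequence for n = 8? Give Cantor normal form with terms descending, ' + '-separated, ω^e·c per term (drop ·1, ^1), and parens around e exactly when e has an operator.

ω^ω·2 + ω^2·2 + ω·2 + 1

8 —HB2→ 2^(2 + 1) —bump→ 3^(3 + 1) = 81 —(−1)→ 80
80 —HB3→ 2·3^3 + 2·3^2 + 2·3 + 2 —bump→ 2·4^4 + 2·4^2 + 2·4 + 2 = 554 —(−1)→ 553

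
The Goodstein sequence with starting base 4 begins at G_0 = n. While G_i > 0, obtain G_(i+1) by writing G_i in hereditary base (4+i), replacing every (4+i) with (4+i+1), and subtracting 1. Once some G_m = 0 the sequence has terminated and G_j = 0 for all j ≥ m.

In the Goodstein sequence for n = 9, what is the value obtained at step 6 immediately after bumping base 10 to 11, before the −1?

9 —HB4→ 2·4 + 1 —bump→ 2·5 + 1 = 11 —(−1)→ 10
10 —HB5→ 2·5 —bump→ 2·6 = 12 —(−1)→ 11
11 —HB6→ 6 + 5 —bump→ 7 + 5 = 12 —(−1)→ 11
11 —HB7→ 7 + 4 —bump→ 8 + 4 = 12 —(−1)→ 11
11 —HB8→ 8 + 3 —bump→ 9 + 3 = 12 —(−1)→ 11
11 —HB9→ 9 + 2 —bump→ 10 + 2 = 12 —(−1)→ 11

12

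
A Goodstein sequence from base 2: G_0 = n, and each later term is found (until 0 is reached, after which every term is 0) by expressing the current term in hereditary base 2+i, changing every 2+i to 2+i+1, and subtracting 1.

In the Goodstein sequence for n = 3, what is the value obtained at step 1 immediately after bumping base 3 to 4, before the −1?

i=0: 3 = 2 + 1 (b=2); 2→3: 3 + 1 = 4; 4−1 = 3
i=1: 3 = 3 (b=3); 3→4: 4 = 4; 4−1 = 3

4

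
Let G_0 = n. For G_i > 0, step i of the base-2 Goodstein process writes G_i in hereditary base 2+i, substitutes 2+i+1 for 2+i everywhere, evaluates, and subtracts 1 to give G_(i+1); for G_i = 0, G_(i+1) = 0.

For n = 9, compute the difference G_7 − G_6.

[0] 9 ≡ 2^(2 + 1) + 1 (base 2). Lift 3: 82. −1: 81.
[1] 81 ≡ 3^(3 + 1) (base 3). Lift 4: 1024. −1: 1023.
[2] 1023 ≡ 3·4^4 + 3·4^3 + 3·4^2 + 3·4 + 3 (base 4). Lift 5: 9843. −1: 9842.
[3] 9842 ≡ 3·5^5 + 3·5^3 + 3·5^2 + 3·5 + 2 (base 5). Lift 6: 140744. −1: 140743.
[4] 140743 ≡ 3·6^6 + 3·6^3 + 3·6^2 + 3·6 + 1 (base 6). Lift 7: 2471827. −1: 2471826.
[5] 2471826 ≡ 3·7^7 + 3·7^3 + 3·7^2 + 3·7 (base 7). Lift 8: 50333400. −1: 50333399.
[6] 50333399 ≡ 3·8^8 + 3·8^3 + 3·8^2 + 2·8 + 7 (base 8). Lift 9: 1162263922. −1: 1162263921.

1111930522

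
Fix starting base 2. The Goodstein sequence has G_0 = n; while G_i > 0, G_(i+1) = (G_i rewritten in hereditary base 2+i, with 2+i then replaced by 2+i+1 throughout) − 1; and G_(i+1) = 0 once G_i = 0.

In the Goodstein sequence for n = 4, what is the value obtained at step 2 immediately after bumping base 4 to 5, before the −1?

[0] 4 ≡ 2^2 (base 2). Lift 3: 27. −1: 26.
[1] 26 ≡ 2·3^2 + 2·3 + 2 (base 3). Lift 4: 42. −1: 41.
[2] 41 ≡ 2·4^2 + 2·4 + 1 (base 4). Lift 5: 61. −1: 60.

61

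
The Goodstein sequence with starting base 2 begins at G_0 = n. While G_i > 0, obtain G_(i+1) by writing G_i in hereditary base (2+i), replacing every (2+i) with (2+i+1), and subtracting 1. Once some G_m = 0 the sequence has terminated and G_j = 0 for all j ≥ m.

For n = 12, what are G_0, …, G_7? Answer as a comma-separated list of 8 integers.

12, 107, 1065, 15685, 280019, 5764910, 134217867, 3486784574

(0) 12|_2 = 2^(2 + 1) + 2^2 ↦ 3^(3 + 1) + 3^3|_3 = 108 ⇒ 107
(1) 107|_3 = 3^(3 + 1) + 2·3^2 + 2·3 + 2 ↦ 4^(4 + 1) + 2·4^2 + 2·4 + 2|_4 = 1066 ⇒ 1065
(2) 1065|_4 = 4^(4 + 1) + 2·4^2 + 2·4 + 1 ↦ 5^(5 + 1) + 2·5^2 + 2·5 + 1|_5 = 15686 ⇒ 15685
(3) 15685|_5 = 5^(5 + 1) + 2·5^2 + 2·5 ↦ 6^(6 + 1) + 2·6^2 + 2·6|_6 = 280020 ⇒ 280019
(4) 280019|_6 = 6^(6 + 1) + 2·6^2 + 6 + 5 ↦ 7^(7 + 1) + 2·7^2 + 7 + 5|_7 = 5764911 ⇒ 5764910
(5) 5764910|_7 = 7^(7 + 1) + 2·7^2 + 7 + 4 ↦ 8^(8 + 1) + 2·8^2 + 8 + 4|_8 = 134217868 ⇒ 134217867
(6) 134217867|_8 = 8^(8 + 1) + 2·8^2 + 8 + 3 ↦ 9^(9 + 1) + 2·9^2 + 9 + 3|_9 = 3486784575 ⇒ 3486784574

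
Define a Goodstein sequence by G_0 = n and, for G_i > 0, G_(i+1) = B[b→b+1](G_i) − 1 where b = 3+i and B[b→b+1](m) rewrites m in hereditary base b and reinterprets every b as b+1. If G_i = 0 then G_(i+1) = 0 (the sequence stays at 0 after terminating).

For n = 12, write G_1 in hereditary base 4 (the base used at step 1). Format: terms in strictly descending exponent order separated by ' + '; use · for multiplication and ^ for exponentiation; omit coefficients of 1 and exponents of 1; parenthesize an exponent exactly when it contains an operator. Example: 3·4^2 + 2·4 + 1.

4^2 + 3

[0] 12 ≡ 3^2 + 3 (base 3). Lift 4: 20. −1: 19.
[1] 19 ≡ 4^2 + 3 (base 4). Lift 5: 28. −1: 27.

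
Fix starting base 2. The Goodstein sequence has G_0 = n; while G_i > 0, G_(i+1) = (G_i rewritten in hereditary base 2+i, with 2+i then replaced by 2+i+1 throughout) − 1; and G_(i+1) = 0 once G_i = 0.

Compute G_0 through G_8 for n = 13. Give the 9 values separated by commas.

step 0: 13 = 2^(2 + 1) + 2^2 + 1; sub 3 for 2: 3^(3 + 1) + 3^3 + 1; = 109; G_1 = 109−1 = 108
step 1: 108 = 3^(3 + 1) + 3^3; sub 4 for 3: 4^(4 + 1) + 4^4; = 1280; G_2 = 1280−1 = 1279
step 2: 1279 = 4^(4 + 1) + 3·4^3 + 3·4^2 + 3·4 + 3; sub 5 for 4: 5^(5 + 1) + 3·5^3 + 3·5^2 + 3·5 + 3; = 16093; G_3 = 16093−1 = 16092
step 3: 16092 = 5^(5 + 1) + 3·5^3 + 3·5^2 + 3·5 + 2; sub 6 for 5: 6^(6 + 1) + 3·6^3 + 3·6^2 + 3·6 + 2; = 280712; G_4 = 280712−1 = 280711
step 4: 280711 = 6^(6 + 1) + 3·6^3 + 3·6^2 + 3·6 + 1; sub 7 for 6: 7^(7 + 1) + 3·7^3 + 3·7^2 + 3·7 + 1; = 5765999; G_5 = 5765999−1 = 5765998
step 5: 5765998 = 7^(7 + 1) + 3·7^3 + 3·7^2 + 3·7; sub 8 for 7: 8^(8 + 1) + 3·8^3 + 3·8^2 + 3·8; = 134219480; G_6 = 134219480−1 = 134219479
step 6: 134219479 = 8^(8 + 1) + 3·8^3 + 3·8^2 + 2·8 + 7; sub 9 for 8: 9^(9 + 1) + 3·9^3 + 3·9^2 + 2·9 + 7; = 3486786856; G_7 = 3486786856−1 = 3486786855
step 7: 3486786855 = 9^(9 + 1) + 3·9^3 + 3·9^2 + 2·9 + 6; sub 10 for 9: 10^(10 + 1) + 3·10^3 + 3·10^2 + 2·10 + 6; = 100000003326; G_8 = 100000003326−1 = 100000003325

13, 108, 1279, 16092, 280711, 5765998, 134219479, 3486786855, 100000003325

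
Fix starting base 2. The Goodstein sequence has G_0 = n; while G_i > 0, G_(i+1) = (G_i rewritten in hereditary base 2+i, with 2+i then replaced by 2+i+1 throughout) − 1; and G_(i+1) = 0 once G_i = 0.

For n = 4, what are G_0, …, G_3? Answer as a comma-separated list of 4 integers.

4 —HB2→ 2^2 —bump→ 3^3 = 27 —(−1)→ 26
26 —HB3→ 2·3^2 + 2·3 + 2 —bump→ 2·4^2 + 2·4 + 2 = 42 —(−1)→ 41
41 —HB4→ 2·4^2 + 2·4 + 1 —bump→ 2·5^2 + 2·5 + 1 = 61 —(−1)→ 60

4, 26, 41, 60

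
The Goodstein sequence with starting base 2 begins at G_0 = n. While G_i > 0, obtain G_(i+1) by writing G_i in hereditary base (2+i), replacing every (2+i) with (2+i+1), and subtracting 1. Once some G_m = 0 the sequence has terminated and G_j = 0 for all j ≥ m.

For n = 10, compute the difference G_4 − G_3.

10 —HB2→ 2^(2 + 1) + 2 —bump→ 3^(3 + 1) + 3 = 84 —(−1)→ 83
83 —HB3→ 3^(3 + 1) + 2 —bump→ 4^(4 + 1) + 2 = 1026 —(−1)→ 1025
1025 —HB4→ 4^(4 + 1) + 1 —bump→ 5^(5 + 1) + 1 = 15626 —(−1)→ 15625
15625 —HB5→ 5^(5 + 1) —bump→ 6^(6 + 1) = 279936 —(−1)→ 279935

264310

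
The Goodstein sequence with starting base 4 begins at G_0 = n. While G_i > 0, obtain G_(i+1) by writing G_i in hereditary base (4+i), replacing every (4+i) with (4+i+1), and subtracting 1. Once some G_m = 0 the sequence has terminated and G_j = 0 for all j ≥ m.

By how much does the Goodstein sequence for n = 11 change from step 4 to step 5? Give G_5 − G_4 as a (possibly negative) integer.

G_0=11  [base 4] 2·4 + 3  →[4↦5]→  2·5 + 3 = 13  −1 ⇒ G_1=12
G_1=12  [base 5] 2·5 + 2  →[5↦6]→  2·6 + 2 = 14  −1 ⇒ G_2=13
G_2=13  [base 6] 2·6 + 1  →[6↦7]→  2·7 + 1 = 15  −1 ⇒ G_3=14
G_3=14  [base 7] 2·7  →[7↦8]→  2·8 = 16  −1 ⇒ G_4=15
G_4=15  [base 8] 8 + 7  →[8↦9]→  9 + 7 = 16  −1 ⇒ G_5=15

0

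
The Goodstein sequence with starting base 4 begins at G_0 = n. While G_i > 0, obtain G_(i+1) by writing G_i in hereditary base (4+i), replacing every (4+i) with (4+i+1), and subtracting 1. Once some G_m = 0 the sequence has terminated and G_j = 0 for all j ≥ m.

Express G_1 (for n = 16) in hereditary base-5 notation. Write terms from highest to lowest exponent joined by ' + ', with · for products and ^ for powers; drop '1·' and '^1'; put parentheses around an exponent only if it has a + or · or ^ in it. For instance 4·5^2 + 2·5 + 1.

G_0 = 16. HB_4(16) = 4^2. Bump = 25. G_1 = 24.
G_1 = 24. HB_5(24) = 4·5 + 4. Bump = 28. G_2 = 27.

4·5 + 4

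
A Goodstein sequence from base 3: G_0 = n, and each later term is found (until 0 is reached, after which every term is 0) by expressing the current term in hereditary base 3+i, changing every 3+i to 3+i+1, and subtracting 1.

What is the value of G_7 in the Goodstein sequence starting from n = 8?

11

(0) 8|_3 = 2·3 + 2 ↦ 2·4 + 2|_4 = 10 ⇒ 9
(1) 9|_4 = 2·4 + 1 ↦ 2·5 + 1|_5 = 11 ⇒ 10
(2) 10|_5 = 2·5 ↦ 2·6|_6 = 12 ⇒ 11
(3) 11|_6 = 6 + 5 ↦ 7 + 5|_7 = 12 ⇒ 11
(4) 11|_7 = 7 + 4 ↦ 8 + 4|_8 = 12 ⇒ 11
(5) 11|_8 = 8 + 3 ↦ 9 + 3|_9 = 12 ⇒ 11
(6) 11|_9 = 9 + 2 ↦ 10 + 2|_10 = 12 ⇒ 11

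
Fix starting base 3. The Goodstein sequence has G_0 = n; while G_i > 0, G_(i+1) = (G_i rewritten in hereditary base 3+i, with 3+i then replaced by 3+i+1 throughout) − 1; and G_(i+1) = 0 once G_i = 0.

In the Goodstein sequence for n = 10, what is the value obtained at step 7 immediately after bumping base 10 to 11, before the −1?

42

step 0: 10 = 3^2 + 1; sub 4 for 3: 4^2 + 1; = 17; G_1 = 17−1 = 16
step 1: 16 = 4^2; sub 5 for 4: 5^2; = 25; G_2 = 25−1 = 24
step 2: 24 = 4·5 + 4; sub 6 for 5: 4·6 + 4; = 28; G_3 = 28−1 = 27
step 3: 27 = 4·6 + 3; sub 7 for 6: 4·7 + 3; = 31; G_4 = 31−1 = 30
step 4: 30 = 4·7 + 2; sub 8 for 7: 4·8 + 2; = 34; G_5 = 34−1 = 33
step 5: 33 = 4·8 + 1; sub 9 for 8: 4·9 + 1; = 37; G_6 = 37−1 = 36
step 6: 36 = 4·9; sub 10 for 9: 4·10; = 40; G_7 = 40−1 = 39
step 7: 39 = 3·10 + 9; sub 11 for 10: 3·11 + 9; = 42; G_8 = 42−1 = 41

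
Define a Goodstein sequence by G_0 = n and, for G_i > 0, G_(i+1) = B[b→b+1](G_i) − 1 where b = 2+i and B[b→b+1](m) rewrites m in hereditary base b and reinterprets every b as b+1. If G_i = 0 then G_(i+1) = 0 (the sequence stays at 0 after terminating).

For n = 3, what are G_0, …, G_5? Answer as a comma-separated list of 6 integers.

3, 3, 3, 2, 1, 0

i=0: 3 = 2 + 1 (b=2); 2→3: 3 + 1 = 4; 4−1 = 3
i=1: 3 = 3 (b=3); 3→4: 4 = 4; 4−1 = 3
i=2: 3 = 3 (b=4); 4→5: 3 = 3; 3−1 = 2
i=3: 2 = 2 (b=5); 5→6: 2 = 2; 2−1 = 1
i=4: 1 = 1 (b=6); 6→7: 1 = 1; 1−1 = 0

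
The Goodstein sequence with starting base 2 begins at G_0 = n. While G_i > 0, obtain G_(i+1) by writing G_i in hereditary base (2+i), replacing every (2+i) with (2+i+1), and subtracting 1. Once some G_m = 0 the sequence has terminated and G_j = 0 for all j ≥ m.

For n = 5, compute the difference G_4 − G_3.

308

step 0: 5 = 2^2 + 1; sub 3 for 2: 3^3 + 1; = 28; G_1 = 28−1 = 27
step 1: 27 = 3^3; sub 4 for 3: 4^4; = 256; G_2 = 256−1 = 255
step 2: 255 = 3·4^3 + 3·4^2 + 3·4 + 3; sub 5 for 4: 3·5^3 + 3·5^2 + 3·5 + 3; = 468; G_3 = 468−1 = 467
step 3: 467 = 3·5^3 + 3·5^2 + 3·5 + 2; sub 6 for 5: 3·6^3 + 3·6^2 + 3·6 + 2; = 776; G_4 = 776−1 = 775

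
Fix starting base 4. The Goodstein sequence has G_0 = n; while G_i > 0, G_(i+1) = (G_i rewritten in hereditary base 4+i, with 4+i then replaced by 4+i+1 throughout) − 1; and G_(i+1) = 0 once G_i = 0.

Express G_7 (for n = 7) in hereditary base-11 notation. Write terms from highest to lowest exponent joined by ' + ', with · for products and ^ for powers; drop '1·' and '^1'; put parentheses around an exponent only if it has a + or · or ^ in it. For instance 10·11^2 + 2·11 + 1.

i=0: 7 = 4 + 3 (b=4); 4→5: 5 + 3 = 8; 8−1 = 7
i=1: 7 = 5 + 2 (b=5); 5→6: 6 + 2 = 8; 8−1 = 7
i=2: 7 = 6 + 1 (b=6); 6→7: 7 + 1 = 8; 8−1 = 7
i=3: 7 = 7 (b=7); 7→8: 8 = 8; 8−1 = 7
i=4: 7 = 7 (b=8); 8→9: 7 = 7; 7−1 = 6
i=5: 6 = 6 (b=9); 9→10: 6 = 6; 6−1 = 5
i=6: 5 = 5 (b=10); 10→11: 5 = 5; 5−1 = 4

4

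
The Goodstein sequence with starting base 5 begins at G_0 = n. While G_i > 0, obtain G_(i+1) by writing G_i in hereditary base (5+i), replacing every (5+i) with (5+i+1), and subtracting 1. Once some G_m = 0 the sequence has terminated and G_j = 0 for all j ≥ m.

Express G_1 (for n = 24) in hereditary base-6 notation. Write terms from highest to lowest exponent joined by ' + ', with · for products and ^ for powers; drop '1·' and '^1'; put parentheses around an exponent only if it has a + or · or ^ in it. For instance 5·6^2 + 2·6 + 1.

i=0: 24 = 4·5 + 4 (b=5); 5→6: 4·6 + 4 = 28; 28−1 = 27
i=1: 27 = 4·6 + 3 (b=6); 6→7: 4·7 + 3 = 31; 31−1 = 30

4·6 + 3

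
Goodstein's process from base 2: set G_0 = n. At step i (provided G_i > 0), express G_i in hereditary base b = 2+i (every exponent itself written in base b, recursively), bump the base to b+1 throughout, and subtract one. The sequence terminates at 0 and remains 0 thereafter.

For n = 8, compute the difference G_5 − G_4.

G_0=8  [base 2] 2^(2 + 1)  →[2↦3]→  3^(3 + 1) = 81  −1 ⇒ G_1=80
G_1=80  [base 3] 2·3^3 + 2·3^2 + 2·3 + 2  →[3↦4]→  2·4^4 + 2·4^2 + 2·4 + 2 = 554  −1 ⇒ G_2=553
G_2=553  [base 4] 2·4^4 + 2·4^2 + 2·4 + 1  →[4↦5]→  2·5^5 + 2·5^2 + 2·5 + 1 = 6311  −1 ⇒ G_3=6310
G_3=6310  [base 5] 2·5^5 + 2·5^2 + 2·5  →[5↦6]→  2·6^6 + 2·6^2 + 2·6 = 93396  −1 ⇒ G_4=93395
G_4=93395  [base 6] 2·6^6 + 2·6^2 + 6 + 5  →[6↦7]→  2·7^7 + 2·7^2 + 7 + 5 = 1647196  −1 ⇒ G_5=1647195

1553800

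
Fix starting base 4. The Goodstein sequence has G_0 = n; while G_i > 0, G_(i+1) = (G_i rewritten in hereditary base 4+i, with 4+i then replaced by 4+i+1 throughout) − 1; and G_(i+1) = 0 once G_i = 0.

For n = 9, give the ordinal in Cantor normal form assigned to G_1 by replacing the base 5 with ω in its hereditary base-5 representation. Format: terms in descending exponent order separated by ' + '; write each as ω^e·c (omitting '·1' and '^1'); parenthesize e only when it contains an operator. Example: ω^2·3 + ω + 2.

(0) 9|_4 = 2·4 + 1 ↦ 2·5 + 1|_5 = 11 ⇒ 10
(1) 10|_5 = 2·5 ↦ 2·6|_6 = 12 ⇒ 11

ω·2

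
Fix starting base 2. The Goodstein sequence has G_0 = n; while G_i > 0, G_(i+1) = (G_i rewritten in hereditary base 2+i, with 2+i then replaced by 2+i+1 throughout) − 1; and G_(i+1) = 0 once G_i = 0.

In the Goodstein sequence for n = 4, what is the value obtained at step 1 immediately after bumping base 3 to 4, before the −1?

42

i=0: 4 = 2^2 (b=2); 2→3: 3^3 = 27; 27−1 = 26
i=1: 26 = 2·3^2 + 2·3 + 2 (b=3); 3→4: 2·4^2 + 2·4 + 2 = 42; 42−1 = 41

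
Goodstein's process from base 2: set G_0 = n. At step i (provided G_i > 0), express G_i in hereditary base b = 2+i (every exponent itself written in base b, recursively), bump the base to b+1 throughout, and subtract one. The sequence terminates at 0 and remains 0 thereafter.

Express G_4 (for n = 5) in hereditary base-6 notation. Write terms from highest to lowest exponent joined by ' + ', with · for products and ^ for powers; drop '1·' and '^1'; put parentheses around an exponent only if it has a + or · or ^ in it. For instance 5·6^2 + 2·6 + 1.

i=0: 5 = 2^2 + 1 (b=2); 2→3: 3^3 + 1 = 28; 28−1 = 27
i=1: 27 = 3^3 (b=3); 3→4: 4^4 = 256; 256−1 = 255
i=2: 255 = 3·4^3 + 3·4^2 + 3·4 + 3 (b=4); 4→5: 3·5^3 + 3·5^2 + 3·5 + 3 = 468; 468−1 = 467
i=3: 467 = 3·5^3 + 3·5^2 + 3·5 + 2 (b=5); 5→6: 3·6^3 + 3·6^2 + 3·6 + 2 = 776; 776−1 = 775
i=4: 775 = 3·6^3 + 3·6^2 + 3·6 + 1 (b=6); 6→7: 3·7^3 + 3·7^2 + 3·7 + 1 = 1198; 1198−1 = 1197

3·6^3 + 3·6^2 + 3·6 + 1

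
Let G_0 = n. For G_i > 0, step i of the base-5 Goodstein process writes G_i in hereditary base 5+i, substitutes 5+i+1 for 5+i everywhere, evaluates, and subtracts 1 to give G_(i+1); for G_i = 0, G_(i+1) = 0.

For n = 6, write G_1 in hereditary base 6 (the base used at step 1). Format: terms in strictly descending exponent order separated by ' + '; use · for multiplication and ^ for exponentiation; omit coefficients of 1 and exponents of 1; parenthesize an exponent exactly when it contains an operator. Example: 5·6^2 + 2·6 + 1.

6

G_0=6  [base 5] 5 + 1  →[5↦6]→  6 + 1 = 7  −1 ⇒ G_1=6
G_1=6  [base 6] 6  →[6↦7]→  7 = 7  −1 ⇒ G_2=6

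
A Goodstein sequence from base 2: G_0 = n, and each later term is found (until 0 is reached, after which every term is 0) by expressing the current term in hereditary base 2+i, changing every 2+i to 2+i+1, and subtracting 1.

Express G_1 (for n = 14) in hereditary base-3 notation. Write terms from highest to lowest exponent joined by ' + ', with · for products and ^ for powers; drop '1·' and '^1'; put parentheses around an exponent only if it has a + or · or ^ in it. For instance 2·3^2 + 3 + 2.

G_0=14  [base 2] 2^(2 + 1) + 2^2 + 2  →[2↦3]→  3^(3 + 1) + 3^3 + 3 = 111  −1 ⇒ G_1=110
G_1=110  [base 3] 3^(3 + 1) + 3^3 + 2  →[3↦4]→  4^(4 + 1) + 4^4 + 2 = 1282  −1 ⇒ G_2=1281

3^(3 + 1) + 3^3 + 2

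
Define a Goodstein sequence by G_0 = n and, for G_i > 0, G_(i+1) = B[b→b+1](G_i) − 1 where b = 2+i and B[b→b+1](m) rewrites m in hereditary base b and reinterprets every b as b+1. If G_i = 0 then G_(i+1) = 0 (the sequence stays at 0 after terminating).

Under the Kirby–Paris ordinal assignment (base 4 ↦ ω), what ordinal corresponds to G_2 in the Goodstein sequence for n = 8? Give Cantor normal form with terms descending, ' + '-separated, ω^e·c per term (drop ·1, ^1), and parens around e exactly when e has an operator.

ω^ω·2 + ω^2·2 + ω·2 + 1

i=0: 8 = 2^(2 + 1) (b=2); 2→3: 3^(3 + 1) = 81; 81−1 = 80
i=1: 80 = 2·3^3 + 2·3^2 + 2·3 + 2 (b=3); 3→4: 2·4^4 + 2·4^2 + 2·4 + 2 = 554; 554−1 = 553
i=2: 553 = 2·4^4 + 2·4^2 + 2·4 + 1 (b=4); 4→5: 2·5^5 + 2·5^2 + 2·5 + 1 = 6311; 6311−1 = 6310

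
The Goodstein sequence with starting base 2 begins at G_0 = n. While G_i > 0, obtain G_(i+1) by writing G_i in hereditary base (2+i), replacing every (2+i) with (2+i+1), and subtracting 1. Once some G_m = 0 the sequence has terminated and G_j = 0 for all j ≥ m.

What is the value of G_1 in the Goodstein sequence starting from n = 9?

G_0=9  [base 2] 2^(2 + 1) + 1  →[2↦3]→  3^(3 + 1) + 1 = 82  −1 ⇒ G_1=81
G_1=81  [base 3] 3^(3 + 1)  →[3↦4]→  4^(4 + 1) = 1024  −1 ⇒ G_2=1023

81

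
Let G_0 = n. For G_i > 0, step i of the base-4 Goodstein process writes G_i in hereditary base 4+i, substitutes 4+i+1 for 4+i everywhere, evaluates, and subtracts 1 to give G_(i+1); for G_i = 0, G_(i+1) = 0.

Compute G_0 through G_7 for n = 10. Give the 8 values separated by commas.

10, 11, 12, 13, 13, 13, 13, 13

[0] 10 ≡ 2·4 + 2 (base 4). Lift 5: 12. −1: 11.
[1] 11 ≡ 2·5 + 1 (base 5). Lift 6: 13. −1: 12.
[2] 12 ≡ 2·6 (base 6). Lift 7: 14. −1: 13.
[3] 13 ≡ 7 + 6 (base 7). Lift 8: 14. −1: 13.
[4] 13 ≡ 8 + 5 (base 8). Lift 9: 14. −1: 13.
[5] 13 ≡ 9 + 4 (base 9). Lift 10: 14. −1: 13.
[6] 13 ≡ 10 + 3 (base 10). Lift 11: 14. −1: 13.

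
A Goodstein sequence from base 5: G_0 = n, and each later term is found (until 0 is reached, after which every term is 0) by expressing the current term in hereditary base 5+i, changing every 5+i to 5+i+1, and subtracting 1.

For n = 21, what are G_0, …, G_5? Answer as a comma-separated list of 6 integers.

[0] 21 ≡ 4·5 + 1 (base 5). Lift 6: 25. −1: 24.
[1] 24 ≡ 4·6 (base 6). Lift 7: 28. −1: 27.
[2] 27 ≡ 3·7 + 6 (base 7). Lift 8: 30. −1: 29.
[3] 29 ≡ 3·8 + 5 (base 8). Lift 9: 32. −1: 31.
[4] 31 ≡ 3·9 + 4 (base 9). Lift 10: 34. −1: 33.

21, 24, 27, 29, 31, 33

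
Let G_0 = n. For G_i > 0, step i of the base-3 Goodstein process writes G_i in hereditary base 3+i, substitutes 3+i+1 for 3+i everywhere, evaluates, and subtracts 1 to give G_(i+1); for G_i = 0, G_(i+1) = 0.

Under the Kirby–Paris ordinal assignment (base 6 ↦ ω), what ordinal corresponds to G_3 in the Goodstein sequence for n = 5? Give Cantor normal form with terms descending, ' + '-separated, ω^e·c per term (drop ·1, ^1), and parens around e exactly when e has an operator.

5

[0] 5 ≡ 3 + 2 (base 3). Lift 4: 6. −1: 5.
[1] 5 ≡ 4 + 1 (base 4). Lift 5: 6. −1: 5.
[2] 5 ≡ 5 (base 5). Lift 6: 6. −1: 5.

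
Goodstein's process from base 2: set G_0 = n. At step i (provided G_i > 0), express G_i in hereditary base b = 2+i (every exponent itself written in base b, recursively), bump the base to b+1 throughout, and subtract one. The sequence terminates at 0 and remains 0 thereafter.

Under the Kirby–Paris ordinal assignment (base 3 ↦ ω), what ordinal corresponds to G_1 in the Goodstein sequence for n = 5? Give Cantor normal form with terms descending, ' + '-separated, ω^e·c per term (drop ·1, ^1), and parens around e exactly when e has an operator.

[0] 5 ≡ 2^2 + 1 (base 2). Lift 3: 28. −1: 27.
[1] 27 ≡ 3^3 (base 3). Lift 4: 256. −1: 255.

ω^ω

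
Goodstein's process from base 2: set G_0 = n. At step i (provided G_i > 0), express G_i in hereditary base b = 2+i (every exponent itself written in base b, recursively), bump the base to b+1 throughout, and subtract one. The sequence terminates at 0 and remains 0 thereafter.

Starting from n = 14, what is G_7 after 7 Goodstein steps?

step 0: 14 = 2^(2 + 1) + 2^2 + 2; sub 3 for 2: 3^(3 + 1) + 3^3 + 3; = 111; G_1 = 111−1 = 110
step 1: 110 = 3^(3 + 1) + 3^3 + 2; sub 4 for 3: 4^(4 + 1) + 4^4 + 2; = 1282; G_2 = 1282−1 = 1281
step 2: 1281 = 4^(4 + 1) + 4^4 + 1; sub 5 for 4: 5^(5 + 1) + 5^5 + 1; = 18751; G_3 = 18751−1 = 18750
step 3: 18750 = 5^(5 + 1) + 5^5; sub 6 for 5: 6^(6 + 1) + 6^6; = 326592; G_4 = 326592−1 = 326591
step 4: 326591 = 6^(6 + 1) + 5·6^5 + 5·6^4 + 5·6^3 + 5·6^2 + 5·6 + 5; sub 7 for 6: 7^(7 + 1) + 5·7^5 + 5·7^4 + 5·7^3 + 5·7^2 + 5·7 + 5; = 5862841; G_5 = 5862841−1 = 5862840
step 5: 5862840 = 7^(7 + 1) + 5·7^5 + 5·7^4 + 5·7^3 + 5·7^2 + 5·7 + 4; sub 8 for 7: 8^(8 + 1) + 5·8^5 + 5·8^4 + 5·8^3 + 5·8^2 + 5·8 + 4; = 134404972; G_6 = 134404972−1 = 134404971
step 6: 134404971 = 8^(8 + 1) + 5·8^5 + 5·8^4 + 5·8^3 + 5·8^2 + 5·8 + 3; sub 9 for 8: 9^(9 + 1) + 5·9^5 + 5·9^4 + 5·9^3 + 5·9^2 + 5·9 + 3; = 3487116549; G_7 = 3487116549−1 = 3487116548

3487116548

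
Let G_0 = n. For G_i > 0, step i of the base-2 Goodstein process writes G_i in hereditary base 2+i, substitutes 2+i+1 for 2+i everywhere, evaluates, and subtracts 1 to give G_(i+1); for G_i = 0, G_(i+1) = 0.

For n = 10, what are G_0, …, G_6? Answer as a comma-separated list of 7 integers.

10, 83, 1025, 15625, 279935, 4215754, 84073323

base 2: 10 = 2^(2 + 1) + 2; at 3: 3^(3 + 1) + 3 = 84; next = 83
base 3: 83 = 3^(3 + 1) + 2; at 4: 4^(4 + 1) + 2 = 1026; next = 1025
base 4: 1025 = 4^(4 + 1) + 1; at 5: 5^(5 + 1) + 1 = 15626; next = 15625
base 5: 15625 = 5^(5 + 1); at 6: 6^(6 + 1) = 279936; next = 279935
base 6: 279935 = 5·6^6 + 5·6^5 + 5·6^4 + 5·6^3 + 5·6^2 + 5·6 + 5; at 7: 5·7^7 + 5·7^5 + 5·7^4 + 5·7^3 + 5·7^2 + 5·7 + 5 = 4215755; next = 4215754
base 7: 4215754 = 5·7^7 + 5·7^5 + 5·7^4 + 5·7^3 + 5·7^2 + 5·7 + 4; at 8: 5·8^8 + 5·8^5 + 5·8^4 + 5·8^3 + 5·8^2 + 5·8 + 4 = 84073324; next = 84073323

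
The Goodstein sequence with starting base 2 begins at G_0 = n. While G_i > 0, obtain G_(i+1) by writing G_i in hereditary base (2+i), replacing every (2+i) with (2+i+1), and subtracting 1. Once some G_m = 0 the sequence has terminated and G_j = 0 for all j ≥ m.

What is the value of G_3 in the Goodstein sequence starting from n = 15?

i=0: 15 = 2^(2 + 1) + 2^2 + 2 + 1 (b=2); 2→3: 3^(3 + 1) + 3^3 + 3 + 1 = 112; 112−1 = 111
i=1: 111 = 3^(3 + 1) + 3^3 + 3 (b=3); 3→4: 4^(4 + 1) + 4^4 + 4 = 1284; 1284−1 = 1283
i=2: 1283 = 4^(4 + 1) + 4^4 + 3 (b=4); 4→5: 5^(5 + 1) + 5^5 + 3 = 18753; 18753−1 = 18752
i=3: 18752 = 5^(5 + 1) + 5^5 + 2 (b=5); 5→6: 6^(6 + 1) + 6^6 + 2 = 326594; 326594−1 = 326593

18752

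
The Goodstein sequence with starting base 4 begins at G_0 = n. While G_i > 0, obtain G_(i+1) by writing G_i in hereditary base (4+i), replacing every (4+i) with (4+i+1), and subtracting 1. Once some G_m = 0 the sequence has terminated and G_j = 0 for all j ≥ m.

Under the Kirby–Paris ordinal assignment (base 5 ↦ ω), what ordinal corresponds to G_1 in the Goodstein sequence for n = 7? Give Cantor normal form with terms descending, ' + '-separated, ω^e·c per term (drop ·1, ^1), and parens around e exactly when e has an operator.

i=0: 7 = 4 + 3 (b=4); 4→5: 5 + 3 = 8; 8−1 = 7
i=1: 7 = 5 + 2 (b=5); 5→6: 6 + 2 = 8; 8−1 = 7

ω + 2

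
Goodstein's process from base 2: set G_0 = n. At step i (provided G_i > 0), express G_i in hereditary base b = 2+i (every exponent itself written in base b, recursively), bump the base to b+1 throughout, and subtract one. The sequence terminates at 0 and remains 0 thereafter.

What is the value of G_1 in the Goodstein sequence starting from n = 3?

step 0: 3 = 2 + 1; sub 3 for 2: 3 + 1; = 4; G_1 = 4−1 = 3
step 1: 3 = 3; sub 4 for 3: 4; = 4; G_2 = 4−1 = 3

3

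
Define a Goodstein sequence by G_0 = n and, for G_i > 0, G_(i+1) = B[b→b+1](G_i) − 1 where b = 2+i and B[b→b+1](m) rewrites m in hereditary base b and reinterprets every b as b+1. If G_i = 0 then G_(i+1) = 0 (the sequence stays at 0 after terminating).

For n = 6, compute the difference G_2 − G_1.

228

i=0: 6 = 2^2 + 2 (b=2); 2→3: 3^3 + 3 = 30; 30−1 = 29
i=1: 29 = 3^3 + 2 (b=3); 3→4: 4^4 + 2 = 258; 258−1 = 257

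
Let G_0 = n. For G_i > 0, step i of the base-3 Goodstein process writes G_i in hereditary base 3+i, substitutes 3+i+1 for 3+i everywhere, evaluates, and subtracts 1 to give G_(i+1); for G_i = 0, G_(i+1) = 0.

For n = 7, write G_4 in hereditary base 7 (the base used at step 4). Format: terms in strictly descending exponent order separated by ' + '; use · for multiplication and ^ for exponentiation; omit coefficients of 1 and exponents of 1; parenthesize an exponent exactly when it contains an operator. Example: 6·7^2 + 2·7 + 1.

7 + 2

(0) 7|_3 = 2·3 + 1 ↦ 2·4 + 1|_4 = 9 ⇒ 8
(1) 8|_4 = 2·4 ↦ 2·5|_5 = 10 ⇒ 9
(2) 9|_5 = 5 + 4 ↦ 6 + 4|_6 = 10 ⇒ 9
(3) 9|_6 = 6 + 3 ↦ 7 + 3|_7 = 10 ⇒ 9
(4) 9|_7 = 7 + 2 ↦ 8 + 2|_8 = 10 ⇒ 9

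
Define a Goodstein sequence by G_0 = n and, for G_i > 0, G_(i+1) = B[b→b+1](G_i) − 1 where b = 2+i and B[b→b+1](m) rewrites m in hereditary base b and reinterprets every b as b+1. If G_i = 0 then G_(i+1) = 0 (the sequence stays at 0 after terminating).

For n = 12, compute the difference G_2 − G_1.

958

G_0=12  [base 2] 2^(2 + 1) + 2^2  →[2↦3]→  3^(3 + 1) + 3^3 = 108  −1 ⇒ G_1=107
G_1=107  [base 3] 3^(3 + 1) + 2·3^2 + 2·3 + 2  →[3↦4]→  4^(4 + 1) + 2·4^2 + 2·4 + 2 = 1066  −1 ⇒ G_2=1065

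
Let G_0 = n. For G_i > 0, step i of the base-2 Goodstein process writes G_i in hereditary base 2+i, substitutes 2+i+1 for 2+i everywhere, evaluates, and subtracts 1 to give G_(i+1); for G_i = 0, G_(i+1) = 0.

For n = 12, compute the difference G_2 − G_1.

G_0 = 12. HB_2(12) = 2^(2 + 1) + 2^2. Bump = 108. G_1 = 107.
G_1 = 107. HB_3(107) = 3^(3 + 1) + 2·3^2 + 2·3 + 2. Bump = 1066. G_2 = 1065.

958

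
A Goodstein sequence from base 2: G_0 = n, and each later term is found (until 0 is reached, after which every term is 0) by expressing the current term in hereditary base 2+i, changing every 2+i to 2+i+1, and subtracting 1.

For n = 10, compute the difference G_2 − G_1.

942

(0) 10|_2 = 2^(2 + 1) + 2 ↦ 3^(3 + 1) + 3|_3 = 84 ⇒ 83
(1) 83|_3 = 3^(3 + 1) + 2 ↦ 4^(4 + 1) + 2|_4 = 1026 ⇒ 1025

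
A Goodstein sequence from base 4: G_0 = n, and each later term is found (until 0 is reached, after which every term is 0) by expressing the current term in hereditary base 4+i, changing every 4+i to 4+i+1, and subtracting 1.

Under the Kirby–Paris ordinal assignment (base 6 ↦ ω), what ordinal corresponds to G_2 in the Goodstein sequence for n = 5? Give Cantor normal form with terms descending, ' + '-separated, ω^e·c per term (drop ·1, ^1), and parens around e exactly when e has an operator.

G_0 = 5. HB_4(5) = 4 + 1. Bump = 6. G_1 = 5.
G_1 = 5. HB_5(5) = 5. Bump = 6. G_2 = 5.
G_2 = 5. HB_6(5) = 5. Bump = 5. G_3 = 4.

5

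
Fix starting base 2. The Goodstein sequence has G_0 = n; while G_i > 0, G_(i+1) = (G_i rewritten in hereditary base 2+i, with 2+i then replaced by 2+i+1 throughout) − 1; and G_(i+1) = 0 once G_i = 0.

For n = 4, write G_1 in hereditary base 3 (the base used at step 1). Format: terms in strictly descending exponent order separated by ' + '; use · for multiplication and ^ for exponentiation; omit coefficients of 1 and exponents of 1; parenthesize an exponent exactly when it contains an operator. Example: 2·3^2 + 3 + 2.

[0] 4 ≡ 2^2 (base 2). Lift 3: 27. −1: 26.
[1] 26 ≡ 2·3^2 + 2·3 + 2 (base 3). Lift 4: 42. −1: 41.

2·3^2 + 2·3 + 2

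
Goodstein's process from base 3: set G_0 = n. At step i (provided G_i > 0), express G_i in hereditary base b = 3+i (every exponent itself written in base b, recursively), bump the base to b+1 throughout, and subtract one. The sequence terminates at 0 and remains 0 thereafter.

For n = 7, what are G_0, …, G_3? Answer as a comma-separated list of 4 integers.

7, 8, 9, 9

(0) 7|_3 = 2·3 + 1 ↦ 2·4 + 1|_4 = 9 ⇒ 8
(1) 8|_4 = 2·4 ↦ 2·5|_5 = 10 ⇒ 9
(2) 9|_5 = 5 + 4 ↦ 6 + 4|_6 = 10 ⇒ 9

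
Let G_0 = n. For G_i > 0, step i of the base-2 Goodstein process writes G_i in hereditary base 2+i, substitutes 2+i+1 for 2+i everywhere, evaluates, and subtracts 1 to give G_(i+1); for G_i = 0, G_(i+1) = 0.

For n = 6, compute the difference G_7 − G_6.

144904

6 —HB2→ 2^2 + 2 —bump→ 3^3 + 3 = 30 —(−1)→ 29
29 —HB3→ 3^3 + 2 —bump→ 4^4 + 2 = 258 —(−1)→ 257
257 —HB4→ 4^4 + 1 —bump→ 5^5 + 1 = 3126 —(−1)→ 3125
3125 —HB5→ 5^5 —bump→ 6^6 = 46656 —(−1)→ 46655
46655 —HB6→ 5·6^5 + 5·6^4 + 5·6^3 + 5·6^2 + 5·6 + 5 —bump→ 5·7^5 + 5·7^4 + 5·7^3 + 5·7^2 + 5·7 + 5 = 98040 —(−1)→ 98039
98039 —HB7→ 5·7^5 + 5·7^4 + 5·7^3 + 5·7^2 + 5·7 + 4 —bump→ 5·8^5 + 5·8^4 + 5·8^3 + 5·8^2 + 5·8 + 4 = 187244 —(−1)→ 187243
187243 —HB8→ 5·8^5 + 5·8^4 + 5·8^3 + 5·8^2 + 5·8 + 3 —bump→ 5·9^5 + 5·9^4 + 5·9^3 + 5·9^2 + 5·9 + 3 = 332148 —(−1)→ 332147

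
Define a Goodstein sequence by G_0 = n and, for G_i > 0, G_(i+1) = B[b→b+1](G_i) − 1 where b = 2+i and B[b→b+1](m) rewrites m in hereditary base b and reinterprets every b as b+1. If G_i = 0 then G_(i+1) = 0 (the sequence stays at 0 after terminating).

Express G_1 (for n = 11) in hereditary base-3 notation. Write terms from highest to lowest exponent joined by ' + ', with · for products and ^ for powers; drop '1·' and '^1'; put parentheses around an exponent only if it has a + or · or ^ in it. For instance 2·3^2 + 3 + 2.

3^(3 + 1) + 3

G_0=11  [base 2] 2^(2 + 1) + 2 + 1  →[2↦3]→  3^(3 + 1) + 3 + 1 = 85  −1 ⇒ G_1=84
G_1=84  [base 3] 3^(3 + 1) + 3  →[3↦4]→  4^(4 + 1) + 4 = 1028  −1 ⇒ G_2=1027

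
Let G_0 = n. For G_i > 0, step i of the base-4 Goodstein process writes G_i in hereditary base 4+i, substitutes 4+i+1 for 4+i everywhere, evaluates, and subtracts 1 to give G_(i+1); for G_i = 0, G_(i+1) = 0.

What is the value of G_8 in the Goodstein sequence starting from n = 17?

59

i=0: 17 = 4^2 + 1 (b=4); 4→5: 5^2 + 1 = 26; 26−1 = 25
i=1: 25 = 5^2 (b=5); 5→6: 6^2 = 36; 36−1 = 35
i=2: 35 = 5·6 + 5 (b=6); 6→7: 5·7 + 5 = 40; 40−1 = 39
i=3: 39 = 5·7 + 4 (b=7); 7→8: 5·8 + 4 = 44; 44−1 = 43
i=4: 43 = 5·8 + 3 (b=8); 8→9: 5·9 + 3 = 48; 48−1 = 47
i=5: 47 = 5·9 + 2 (b=9); 9→10: 5·10 + 2 = 52; 52−1 = 51
i=6: 51 = 5·10 + 1 (b=10); 10→11: 5·11 + 1 = 56; 56−1 = 55
i=7: 55 = 5·11 (b=11); 11→12: 5·12 = 60; 60−1 = 59
i=8: 59 = 4·12 + 11 (b=12); 12→13: 4·13 + 11 = 63; 63−1 = 62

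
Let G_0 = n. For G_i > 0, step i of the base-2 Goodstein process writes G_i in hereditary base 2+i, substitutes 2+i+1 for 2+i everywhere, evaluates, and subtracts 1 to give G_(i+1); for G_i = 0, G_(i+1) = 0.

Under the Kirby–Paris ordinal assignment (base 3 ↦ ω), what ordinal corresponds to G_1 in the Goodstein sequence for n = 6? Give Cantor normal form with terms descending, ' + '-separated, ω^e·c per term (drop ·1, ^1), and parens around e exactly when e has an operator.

ω^ω + 2

(0) 6|_2 = 2^2 + 2 ↦ 3^3 + 3|_3 = 30 ⇒ 29
(1) 29|_3 = 3^3 + 2 ↦ 4^4 + 2|_4 = 258 ⇒ 257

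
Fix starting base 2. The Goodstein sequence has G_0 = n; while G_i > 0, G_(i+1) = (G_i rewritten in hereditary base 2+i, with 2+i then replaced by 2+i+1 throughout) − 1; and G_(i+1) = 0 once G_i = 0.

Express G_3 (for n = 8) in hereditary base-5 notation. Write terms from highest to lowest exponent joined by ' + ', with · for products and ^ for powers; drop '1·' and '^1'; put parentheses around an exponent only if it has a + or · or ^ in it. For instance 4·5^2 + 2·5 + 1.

2·5^5 + 2·5^2 + 2·5

G_0=8  [base 2] 2^(2 + 1)  →[2↦3]→  3^(3 + 1) = 81  −1 ⇒ G_1=80
G_1=80  [base 3] 2·3^3 + 2·3^2 + 2·3 + 2  →[3↦4]→  2·4^4 + 2·4^2 + 2·4 + 2 = 554  −1 ⇒ G_2=553
G_2=553  [base 4] 2·4^4 + 2·4^2 + 2·4 + 1  →[4↦5]→  2·5^5 + 2·5^2 + 2·5 + 1 = 6311  −1 ⇒ G_3=6310
G_3=6310  [base 5] 2·5^5 + 2·5^2 + 2·5  →[5↦6]→  2·6^6 + 2·6^2 + 2·6 = 93396  −1 ⇒ G_4=93395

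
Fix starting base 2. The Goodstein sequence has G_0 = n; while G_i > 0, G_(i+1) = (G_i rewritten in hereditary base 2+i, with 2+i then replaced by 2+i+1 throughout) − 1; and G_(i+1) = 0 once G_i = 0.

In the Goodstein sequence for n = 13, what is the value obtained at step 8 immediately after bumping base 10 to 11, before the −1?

3138428381104

13 —HB2→ 2^(2 + 1) + 2^2 + 1 —bump→ 3^(3 + 1) + 3^3 + 1 = 109 —(−1)→ 108
108 —HB3→ 3^(3 + 1) + 3^3 —bump→ 4^(4 + 1) + 4^4 = 1280 —(−1)→ 1279
1279 —HB4→ 4^(4 + 1) + 3·4^3 + 3·4^2 + 3·4 + 3 —bump→ 5^(5 + 1) + 3·5^3 + 3·5^2 + 3·5 + 3 = 16093 —(−1)→ 16092
16092 —HB5→ 5^(5 + 1) + 3·5^3 + 3·5^2 + 3·5 + 2 —bump→ 6^(6 + 1) + 3·6^3 + 3·6^2 + 3·6 + 2 = 280712 —(−1)→ 280711
280711 —HB6→ 6^(6 + 1) + 3·6^3 + 3·6^2 + 3·6 + 1 —bump→ 7^(7 + 1) + 3·7^3 + 3·7^2 + 3·7 + 1 = 5765999 —(−1)→ 5765998
5765998 —HB7→ 7^(7 + 1) + 3·7^3 + 3·7^2 + 3·7 —bump→ 8^(8 + 1) + 3·8^3 + 3·8^2 + 3·8 = 134219480 —(−1)→ 134219479
134219479 —HB8→ 8^(8 + 1) + 3·8^3 + 3·8^2 + 2·8 + 7 —bump→ 9^(9 + 1) + 3·9^3 + 3·9^2 + 2·9 + 7 = 3486786856 —(−1)→ 3486786855
3486786855 —HB9→ 9^(9 + 1) + 3·9^3 + 3·9^2 + 2·9 + 6 —bump→ 10^(10 + 1) + 3·10^3 + 3·10^2 + 2·10 + 6 = 100000003326 —(−1)→ 100000003325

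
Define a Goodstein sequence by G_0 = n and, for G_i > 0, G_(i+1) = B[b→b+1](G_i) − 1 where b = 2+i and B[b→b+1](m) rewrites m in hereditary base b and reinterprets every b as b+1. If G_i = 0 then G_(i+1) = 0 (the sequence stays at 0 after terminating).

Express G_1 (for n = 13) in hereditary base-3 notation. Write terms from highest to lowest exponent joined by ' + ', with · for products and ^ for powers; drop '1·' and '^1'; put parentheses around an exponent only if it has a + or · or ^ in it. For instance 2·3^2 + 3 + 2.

3^(3 + 1) + 3^3

step 0: 13 = 2^(2 + 1) + 2^2 + 1; sub 3 for 2: 3^(3 + 1) + 3^3 + 1; = 109; G_1 = 109−1 = 108
step 1: 108 = 3^(3 + 1) + 3^3; sub 4 for 3: 4^(4 + 1) + 4^4; = 1280; G_2 = 1280−1 = 1279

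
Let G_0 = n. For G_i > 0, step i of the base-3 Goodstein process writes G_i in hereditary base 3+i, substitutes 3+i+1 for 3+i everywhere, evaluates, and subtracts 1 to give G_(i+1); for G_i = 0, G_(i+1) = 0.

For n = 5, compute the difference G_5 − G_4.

G_0 = 5. HB_3(5) = 3 + 2. Bump = 6. G_1 = 5.
G_1 = 5. HB_4(5) = 4 + 1. Bump = 6. G_2 = 5.
G_2 = 5. HB_5(5) = 5. Bump = 6. G_3 = 5.
G_3 = 5. HB_6(5) = 5. Bump = 5. G_4 = 4.
G_4 = 4. HB_7(4) = 4. Bump = 4. G_5 = 3.

-1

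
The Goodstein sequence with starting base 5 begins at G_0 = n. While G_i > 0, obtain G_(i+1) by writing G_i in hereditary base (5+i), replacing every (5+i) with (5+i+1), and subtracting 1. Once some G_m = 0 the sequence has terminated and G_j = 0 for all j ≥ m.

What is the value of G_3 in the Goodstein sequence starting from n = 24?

i=0: 24 = 4·5 + 4 (b=5); 5→6: 4·6 + 4 = 28; 28−1 = 27
i=1: 27 = 4·6 + 3 (b=6); 6→7: 4·7 + 3 = 31; 31−1 = 30
i=2: 30 = 4·7 + 2 (b=7); 7→8: 4·8 + 2 = 34; 34−1 = 33
i=3: 33 = 4·8 + 1 (b=8); 8→9: 4·9 + 1 = 37; 37−1 = 36

33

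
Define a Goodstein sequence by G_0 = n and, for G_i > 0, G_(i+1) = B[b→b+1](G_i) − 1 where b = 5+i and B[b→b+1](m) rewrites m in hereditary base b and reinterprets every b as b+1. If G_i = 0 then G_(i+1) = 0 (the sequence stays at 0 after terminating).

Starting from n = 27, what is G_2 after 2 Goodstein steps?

27 —HB5→ 5^2 + 2 —bump→ 6^2 + 2 = 38 —(−1)→ 37
37 —HB6→ 6^2 + 1 —bump→ 7^2 + 1 = 50 —(−1)→ 49

49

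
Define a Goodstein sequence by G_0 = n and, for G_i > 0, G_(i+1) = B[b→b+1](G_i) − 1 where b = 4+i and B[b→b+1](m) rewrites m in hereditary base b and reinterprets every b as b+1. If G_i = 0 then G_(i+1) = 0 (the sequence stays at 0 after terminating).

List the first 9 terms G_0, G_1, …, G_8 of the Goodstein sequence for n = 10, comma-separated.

10, 11, 12, 13, 13, 13, 13, 13, 13

step 0: 10 = 2·4 + 2; sub 5 for 4: 2·5 + 2; = 12; G_1 = 12−1 = 11
step 1: 11 = 2·5 + 1; sub 6 for 5: 2·6 + 1; = 13; G_2 = 13−1 = 12
step 2: 12 = 2·6; sub 7 for 6: 2·7; = 14; G_3 = 14−1 = 13
step 3: 13 = 7 + 6; sub 8 for 7: 8 + 6; = 14; G_4 = 14−1 = 13
step 4: 13 = 8 + 5; sub 9 for 8: 9 + 5; = 14; G_5 = 14−1 = 13
step 5: 13 = 9 + 4; sub 10 for 9: 10 + 4; = 14; G_6 = 14−1 = 13
step 6: 13 = 10 + 3; sub 11 for 10: 11 + 3; = 14; G_7 = 14−1 = 13
step 7: 13 = 11 + 2; sub 12 for 11: 12 + 2; = 14; G_8 = 14−1 = 13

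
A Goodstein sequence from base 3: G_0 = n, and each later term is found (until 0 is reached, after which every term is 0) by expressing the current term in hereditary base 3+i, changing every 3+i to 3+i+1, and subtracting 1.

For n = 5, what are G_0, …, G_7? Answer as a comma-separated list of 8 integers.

5, 5, 5, 5, 4, 3, 2, 1

(0) 5|_3 = 3 + 2 ↦ 4 + 2|_4 = 6 ⇒ 5
(1) 5|_4 = 4 + 1 ↦ 5 + 1|_5 = 6 ⇒ 5
(2) 5|_5 = 5 ↦ 6|_6 = 6 ⇒ 5
(3) 5|_6 = 5 ↦ 5|_7 = 5 ⇒ 4
(4) 4|_7 = 4 ↦ 4|_8 = 4 ⇒ 3
(5) 3|_8 = 3 ↦ 3|_9 = 3 ⇒ 2
(6) 2|_9 = 2 ↦ 2|_10 = 2 ⇒ 1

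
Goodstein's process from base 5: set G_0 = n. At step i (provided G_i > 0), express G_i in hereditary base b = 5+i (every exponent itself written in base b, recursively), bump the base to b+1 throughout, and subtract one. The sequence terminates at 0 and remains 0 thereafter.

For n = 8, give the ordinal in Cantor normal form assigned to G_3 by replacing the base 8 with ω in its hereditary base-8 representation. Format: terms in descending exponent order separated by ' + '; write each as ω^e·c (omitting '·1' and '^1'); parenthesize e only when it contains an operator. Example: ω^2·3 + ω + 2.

i=0: 8 = 5 + 3 (b=5); 5→6: 6 + 3 = 9; 9−1 = 8
i=1: 8 = 6 + 2 (b=6); 6→7: 7 + 2 = 9; 9−1 = 8
i=2: 8 = 7 + 1 (b=7); 7→8: 8 + 1 = 9; 9−1 = 8

ω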